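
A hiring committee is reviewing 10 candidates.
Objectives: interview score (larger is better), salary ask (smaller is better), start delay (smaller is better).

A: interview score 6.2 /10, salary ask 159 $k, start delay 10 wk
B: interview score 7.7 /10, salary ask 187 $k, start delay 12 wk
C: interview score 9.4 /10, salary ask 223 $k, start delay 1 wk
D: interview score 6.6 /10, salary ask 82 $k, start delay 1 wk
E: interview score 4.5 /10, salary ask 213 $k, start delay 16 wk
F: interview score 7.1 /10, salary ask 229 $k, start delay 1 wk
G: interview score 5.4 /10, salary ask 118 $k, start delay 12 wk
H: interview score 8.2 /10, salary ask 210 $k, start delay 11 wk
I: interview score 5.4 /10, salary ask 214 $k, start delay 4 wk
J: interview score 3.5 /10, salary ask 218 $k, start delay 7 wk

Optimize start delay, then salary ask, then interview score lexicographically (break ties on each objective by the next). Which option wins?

D

First minimize start delay: best is 1, kept {C, D, F}.
Then minimize salary ask: best is 82, kept {D}.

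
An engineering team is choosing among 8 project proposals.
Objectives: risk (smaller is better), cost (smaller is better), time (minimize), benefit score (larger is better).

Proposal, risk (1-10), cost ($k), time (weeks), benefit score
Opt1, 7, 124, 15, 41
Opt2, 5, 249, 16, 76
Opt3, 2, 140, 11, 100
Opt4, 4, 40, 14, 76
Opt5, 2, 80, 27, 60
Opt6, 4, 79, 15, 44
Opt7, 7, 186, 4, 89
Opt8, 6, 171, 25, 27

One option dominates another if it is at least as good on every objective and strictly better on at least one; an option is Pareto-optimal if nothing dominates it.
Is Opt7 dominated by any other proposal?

No

Opt1: worse on time (15 vs 4).
Opt2: worse on cost (249 vs 186).
Opt3: worse on time (11 vs 4).
Opt4: worse on time (14 vs 4).
Opt5: worse on time (27 vs 4).
Opt6: worse on time (15 vs 4).
Opt8: worse on time (25 vs 4).
No option is at least as good as Opt7 on every objective and strictly better on one.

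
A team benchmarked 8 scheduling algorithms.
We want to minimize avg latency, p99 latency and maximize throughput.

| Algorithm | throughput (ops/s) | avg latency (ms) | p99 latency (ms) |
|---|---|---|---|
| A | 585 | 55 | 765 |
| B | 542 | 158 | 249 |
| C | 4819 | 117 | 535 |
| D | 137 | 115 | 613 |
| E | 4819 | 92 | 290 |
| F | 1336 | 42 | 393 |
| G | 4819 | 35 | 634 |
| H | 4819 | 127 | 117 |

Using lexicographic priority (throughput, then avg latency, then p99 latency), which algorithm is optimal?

G

First maximize throughput: best is 4819, kept {C, E, G, H}.
Then minimize avg latency: best is 35, kept {G}.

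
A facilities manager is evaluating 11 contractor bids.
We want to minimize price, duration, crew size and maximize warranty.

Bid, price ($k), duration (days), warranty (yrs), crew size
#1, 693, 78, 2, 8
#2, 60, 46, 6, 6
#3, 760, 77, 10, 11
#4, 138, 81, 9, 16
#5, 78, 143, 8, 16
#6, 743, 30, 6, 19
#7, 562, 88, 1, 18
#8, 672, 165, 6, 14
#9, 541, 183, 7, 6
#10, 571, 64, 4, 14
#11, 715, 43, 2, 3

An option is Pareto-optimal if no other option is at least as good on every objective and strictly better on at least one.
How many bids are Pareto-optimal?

7

#1: dominated by #2 (price 60≤693, duration 46≤78, warranty 6≥2, crew size 6≤8).
#2: not dominated (best price).
#3: not dominated (best warranty).
#4: not dominated.
#5: not dominated.
#6: not dominated (best duration).
#7: dominated by #2 (price 60≤562, duration 46≤88, warranty 6≥1, crew size 6≤18).
#8: dominated by #2 (price 60≤672, duration 46≤165, warranty 6≥6, crew size 6≤14).
#9: not dominated.
#10: dominated by #2 (price 60≤571, duration 46≤64, warranty 6≥4, crew size 6≤14).
#11: not dominated (best crew size).
Pareto-optimal: #2, #3, #4, #5, #6, #9, #11 → 7.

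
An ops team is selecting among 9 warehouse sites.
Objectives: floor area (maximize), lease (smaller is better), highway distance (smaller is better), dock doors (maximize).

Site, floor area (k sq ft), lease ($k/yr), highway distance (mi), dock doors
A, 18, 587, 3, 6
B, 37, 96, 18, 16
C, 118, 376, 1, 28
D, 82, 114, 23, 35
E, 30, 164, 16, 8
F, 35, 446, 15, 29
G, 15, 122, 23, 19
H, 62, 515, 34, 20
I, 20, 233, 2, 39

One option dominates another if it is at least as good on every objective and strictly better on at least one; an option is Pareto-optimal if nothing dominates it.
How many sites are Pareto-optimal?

A: dominated by C (floor area 118≥18, lease 376≤587, highway distance 1≤3, dock doors 28≥6).
B: not dominated (best lease).
C: not dominated (best floor area).
D: not dominated.
E: not dominated.
F: not dominated.
G: dominated by D (floor area 82≥15, lease 114≤122, highway distance 23≤23, dock doors 35≥19).
H: dominated by C (floor area 118≥62, lease 376≤515, highway distance 1≤34, dock doors 28≥20).
I: not dominated (best dock doors).
Pareto-optimal: B, C, D, E, F, I → 6.

6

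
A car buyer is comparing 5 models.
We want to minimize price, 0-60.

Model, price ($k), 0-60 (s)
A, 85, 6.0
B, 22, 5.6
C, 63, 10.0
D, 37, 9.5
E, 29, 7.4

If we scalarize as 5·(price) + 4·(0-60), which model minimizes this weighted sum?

A: 5·85 + 4·6.0 = 449.0
B: 5·22 + 4·5.6 = 132.4
C: 5·63 + 4·10.0 = 355.0
D: 5·37 + 4·9.5 = 223.0
E: 5·29 + 4·7.4 = 174.6
Lowest: B at 132.4.

B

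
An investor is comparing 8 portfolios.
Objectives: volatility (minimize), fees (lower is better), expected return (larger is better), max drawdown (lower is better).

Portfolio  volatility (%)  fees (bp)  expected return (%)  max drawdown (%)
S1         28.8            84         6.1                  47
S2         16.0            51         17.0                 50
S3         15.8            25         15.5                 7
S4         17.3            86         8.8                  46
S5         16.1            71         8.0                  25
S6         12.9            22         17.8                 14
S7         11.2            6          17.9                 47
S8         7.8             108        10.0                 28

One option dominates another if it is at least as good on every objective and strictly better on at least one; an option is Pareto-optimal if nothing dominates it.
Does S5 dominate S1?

S5 vs S1: volatility 16.1≤28.8, fees 71≤84, expected return 8.0≥6.1, max drawdown 25≤47 — S5 is at least as good on every objective with at least one strict improvement.

Yes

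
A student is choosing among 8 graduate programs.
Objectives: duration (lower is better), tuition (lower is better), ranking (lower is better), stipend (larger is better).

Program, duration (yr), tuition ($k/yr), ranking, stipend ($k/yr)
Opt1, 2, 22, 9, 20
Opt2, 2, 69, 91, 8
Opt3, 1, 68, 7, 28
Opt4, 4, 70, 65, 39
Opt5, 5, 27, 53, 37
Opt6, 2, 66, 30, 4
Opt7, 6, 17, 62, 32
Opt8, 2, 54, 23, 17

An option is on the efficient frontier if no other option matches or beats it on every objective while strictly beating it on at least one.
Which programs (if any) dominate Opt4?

Opt1: worse on stipend (20 vs 39).
Opt2: worse on ranking (91 vs 65).
Opt3: worse on stipend (28 vs 39).
Opt5: worse on duration (5 vs 4).
Opt6: worse on stipend (4 vs 39).
Opt7: worse on duration (6 vs 4).
Opt8: worse on stipend (17 vs 39).
No option dominates Opt4.

none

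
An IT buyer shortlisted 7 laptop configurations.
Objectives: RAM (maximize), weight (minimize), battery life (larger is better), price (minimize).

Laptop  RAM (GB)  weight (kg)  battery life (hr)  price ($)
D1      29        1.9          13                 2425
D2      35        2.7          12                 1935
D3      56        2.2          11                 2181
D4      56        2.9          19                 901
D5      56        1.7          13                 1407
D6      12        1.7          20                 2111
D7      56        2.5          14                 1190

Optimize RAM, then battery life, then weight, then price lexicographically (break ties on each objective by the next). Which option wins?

D4

First maximize RAM: best is 56, kept {D3, D4, D5, D7}.
Then maximize battery life: best is 19, kept {D4}.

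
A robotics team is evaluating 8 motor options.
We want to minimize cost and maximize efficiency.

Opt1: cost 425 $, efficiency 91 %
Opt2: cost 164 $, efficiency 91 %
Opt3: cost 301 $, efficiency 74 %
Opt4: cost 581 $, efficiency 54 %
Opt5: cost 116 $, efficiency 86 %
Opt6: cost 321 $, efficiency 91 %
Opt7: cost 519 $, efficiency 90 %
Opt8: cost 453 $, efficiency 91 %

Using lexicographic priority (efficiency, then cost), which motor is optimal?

First maximize efficiency: best is 91, kept {Opt1, Opt2, Opt6, Opt8}.
Then minimize cost: best is 164, kept {Opt2}.

Opt2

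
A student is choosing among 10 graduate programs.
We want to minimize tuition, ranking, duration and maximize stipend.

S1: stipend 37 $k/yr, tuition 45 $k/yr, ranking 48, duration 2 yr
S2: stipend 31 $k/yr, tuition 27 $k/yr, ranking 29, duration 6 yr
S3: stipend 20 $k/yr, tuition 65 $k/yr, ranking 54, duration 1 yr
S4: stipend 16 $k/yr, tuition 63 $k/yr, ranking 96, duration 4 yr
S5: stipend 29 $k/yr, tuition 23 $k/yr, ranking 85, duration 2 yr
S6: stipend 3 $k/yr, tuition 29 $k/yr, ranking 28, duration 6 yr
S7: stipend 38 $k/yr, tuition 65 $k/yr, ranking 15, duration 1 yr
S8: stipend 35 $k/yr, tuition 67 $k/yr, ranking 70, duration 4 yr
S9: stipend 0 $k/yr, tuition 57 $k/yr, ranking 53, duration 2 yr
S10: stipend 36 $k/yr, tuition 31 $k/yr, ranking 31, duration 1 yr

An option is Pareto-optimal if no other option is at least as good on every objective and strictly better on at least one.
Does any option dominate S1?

No

S2: worse on stipend (31 vs 37).
S3: worse on stipend (20 vs 37).
S4: worse on stipend (16 vs 37).
S5: worse on stipend (29 vs 37).
S6: worse on stipend (3 vs 37).
S7: worse on tuition (65 vs 45).
S8: worse on stipend (35 vs 37).
S9: worse on stipend (0 vs 37).
S10: worse on stipend (36 vs 37).
No option is at least as good as S1 on every objective and strictly better on one.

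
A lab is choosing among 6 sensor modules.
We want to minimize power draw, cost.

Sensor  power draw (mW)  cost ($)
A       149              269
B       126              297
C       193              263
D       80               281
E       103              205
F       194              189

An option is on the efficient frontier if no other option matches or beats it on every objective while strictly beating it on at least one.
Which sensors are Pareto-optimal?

A: dominated by E (power draw 103≤149, cost 205≤269).
B: dominated by D (power draw 80≤126, cost 281≤297).
C: dominated by E (power draw 103≤193, cost 205≤263).
D: not dominated (best power draw).
E: not dominated.
F: not dominated (best cost).

D, E, F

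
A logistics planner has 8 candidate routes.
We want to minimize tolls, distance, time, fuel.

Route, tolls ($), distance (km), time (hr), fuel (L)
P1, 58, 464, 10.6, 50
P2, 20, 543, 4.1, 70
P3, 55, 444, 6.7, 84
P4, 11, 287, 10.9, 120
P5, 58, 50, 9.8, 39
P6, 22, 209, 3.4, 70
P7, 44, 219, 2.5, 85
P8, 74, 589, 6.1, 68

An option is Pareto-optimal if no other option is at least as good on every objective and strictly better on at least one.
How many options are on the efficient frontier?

6

P1: dominated by P5 (tolls 58≤58, distance 50≤464, time 9.8≤10.6, fuel 39≤50).
P2: not dominated.
P3: dominated by P6 (tolls 22≤55, distance 209≤444, time 3.4≤6.7, fuel 70≤84).
P4: not dominated (best tolls).
P5: not dominated (best distance).
P6: not dominated.
P7: not dominated (best time).
P8: not dominated.
Pareto-optimal: P2, P4, P5, P6, P7, P8 → 6.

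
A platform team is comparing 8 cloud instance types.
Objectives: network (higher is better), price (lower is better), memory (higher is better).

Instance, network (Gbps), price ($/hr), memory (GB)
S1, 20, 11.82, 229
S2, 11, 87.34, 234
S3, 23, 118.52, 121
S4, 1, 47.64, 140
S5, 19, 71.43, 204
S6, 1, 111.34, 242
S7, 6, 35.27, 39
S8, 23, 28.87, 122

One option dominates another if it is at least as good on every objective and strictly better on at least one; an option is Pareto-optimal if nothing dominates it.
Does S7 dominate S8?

No

S7 vs S8: S7 is worse on network (6 vs 23), so it does not dominate S8.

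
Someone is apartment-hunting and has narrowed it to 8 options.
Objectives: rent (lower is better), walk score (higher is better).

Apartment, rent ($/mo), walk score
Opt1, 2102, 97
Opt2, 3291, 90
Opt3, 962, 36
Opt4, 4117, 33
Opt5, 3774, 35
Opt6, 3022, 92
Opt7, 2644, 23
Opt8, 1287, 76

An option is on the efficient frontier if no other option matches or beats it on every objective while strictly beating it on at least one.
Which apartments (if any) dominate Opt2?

Opt1: rent 2102≤3291, walk score 97≥90 — dominates Opt2.
Opt6: rent 3022≤3291, walk score 92≥90 — dominates Opt2.
Others (Opt3, Opt4, Opt5, Opt7, Opt8) are each worse than Opt2 on at least one objective.

Opt1, Opt6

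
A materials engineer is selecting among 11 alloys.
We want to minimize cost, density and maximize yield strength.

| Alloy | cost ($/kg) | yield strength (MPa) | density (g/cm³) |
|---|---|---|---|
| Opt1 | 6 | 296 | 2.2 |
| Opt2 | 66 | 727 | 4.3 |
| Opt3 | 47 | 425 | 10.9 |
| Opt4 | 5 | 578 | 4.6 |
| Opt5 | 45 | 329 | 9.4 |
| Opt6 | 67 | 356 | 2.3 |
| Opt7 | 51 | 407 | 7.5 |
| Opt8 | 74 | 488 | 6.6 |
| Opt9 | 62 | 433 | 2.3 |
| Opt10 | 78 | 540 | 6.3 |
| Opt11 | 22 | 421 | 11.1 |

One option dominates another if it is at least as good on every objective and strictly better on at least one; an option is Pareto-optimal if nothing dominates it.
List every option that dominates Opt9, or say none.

Opt1: worse on yield strength (296 vs 433).
Opt2: worse on cost (66 vs 62).
Opt3: worse on yield strength (425 vs 433).
Opt4: worse on density (4.6 vs 2.3).
Opt5: worse on yield strength (329 vs 433).
Opt6: worse on cost (67 vs 62).
Opt7: worse on yield strength (407 vs 433).
Opt8: worse on cost (74 vs 62).
Opt10: worse on cost (78 vs 62).
Opt11: worse on yield strength (421 vs 433).
No option dominates Opt9.

none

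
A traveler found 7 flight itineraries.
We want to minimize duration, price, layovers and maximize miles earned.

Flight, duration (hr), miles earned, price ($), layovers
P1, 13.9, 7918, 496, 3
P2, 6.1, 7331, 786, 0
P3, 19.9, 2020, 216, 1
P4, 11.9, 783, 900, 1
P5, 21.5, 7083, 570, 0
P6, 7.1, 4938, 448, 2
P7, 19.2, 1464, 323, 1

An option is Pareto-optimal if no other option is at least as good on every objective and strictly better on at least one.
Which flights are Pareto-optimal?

P1, P2, P3, P5, P6, P7

P1: not dominated (best miles earned).
P2: not dominated (best duration).
P3: not dominated (best price).
P4: dominated by P2 (duration 6.1≤11.9, miles earned 7331≥783, price 786≤900, layovers 0≤1).
P5: not dominated.
P6: not dominated.
P7: not dominated.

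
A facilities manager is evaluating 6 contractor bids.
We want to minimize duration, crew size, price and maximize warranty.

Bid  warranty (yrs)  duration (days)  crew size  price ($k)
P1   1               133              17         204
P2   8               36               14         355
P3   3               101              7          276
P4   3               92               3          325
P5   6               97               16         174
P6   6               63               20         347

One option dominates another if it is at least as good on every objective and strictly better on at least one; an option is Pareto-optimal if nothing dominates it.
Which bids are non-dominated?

P1: dominated by P5 (warranty 6≥1, duration 97≤133, crew size 16≤17, price 174≤204).
P2: not dominated (best warranty).
P3: not dominated.
P4: not dominated (best crew size).
P5: not dominated (best price).
P6: not dominated.

P2, P3, P4, P5, P6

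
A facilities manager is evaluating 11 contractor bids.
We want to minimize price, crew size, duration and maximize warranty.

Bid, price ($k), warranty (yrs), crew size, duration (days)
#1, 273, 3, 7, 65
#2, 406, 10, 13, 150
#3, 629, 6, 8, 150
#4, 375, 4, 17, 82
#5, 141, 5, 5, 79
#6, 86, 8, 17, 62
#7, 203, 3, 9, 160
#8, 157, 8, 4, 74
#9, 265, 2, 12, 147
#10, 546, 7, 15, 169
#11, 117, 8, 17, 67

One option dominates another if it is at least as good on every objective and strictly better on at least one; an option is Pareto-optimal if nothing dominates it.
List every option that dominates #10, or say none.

#2, #8

#2: price 406≤546, warranty 10≥7, crew size 13≤15, duration 150≤169 — dominates #10.
#8: price 157≤546, warranty 8≥7, crew size 4≤15, duration 74≤169 — dominates #10.
Others (#1, #3, #4, #5, #6, #7, #9, #11) are each worse than #10 on at least one objective.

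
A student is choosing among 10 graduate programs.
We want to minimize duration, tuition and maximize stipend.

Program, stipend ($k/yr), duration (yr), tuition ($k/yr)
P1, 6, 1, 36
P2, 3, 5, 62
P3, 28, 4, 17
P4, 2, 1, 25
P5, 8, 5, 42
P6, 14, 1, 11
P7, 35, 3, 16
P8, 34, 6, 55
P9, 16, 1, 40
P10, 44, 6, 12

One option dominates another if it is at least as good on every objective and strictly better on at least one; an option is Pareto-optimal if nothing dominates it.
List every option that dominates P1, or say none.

P6: stipend 14≥6, duration 1≤1, tuition 11≤36 — dominates P1.
Others (P2, P3, P4, P5, P7, P8, P9, P10) are each worse than P1 on at least one objective.

P6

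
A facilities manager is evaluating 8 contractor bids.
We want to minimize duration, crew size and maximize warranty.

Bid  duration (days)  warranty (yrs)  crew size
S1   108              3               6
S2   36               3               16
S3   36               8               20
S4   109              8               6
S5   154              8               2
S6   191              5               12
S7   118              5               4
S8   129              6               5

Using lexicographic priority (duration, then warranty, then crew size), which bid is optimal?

First minimize duration: best is 36, kept {S2, S3}.
Then maximize warranty: best is 8, kept {S3}.

S3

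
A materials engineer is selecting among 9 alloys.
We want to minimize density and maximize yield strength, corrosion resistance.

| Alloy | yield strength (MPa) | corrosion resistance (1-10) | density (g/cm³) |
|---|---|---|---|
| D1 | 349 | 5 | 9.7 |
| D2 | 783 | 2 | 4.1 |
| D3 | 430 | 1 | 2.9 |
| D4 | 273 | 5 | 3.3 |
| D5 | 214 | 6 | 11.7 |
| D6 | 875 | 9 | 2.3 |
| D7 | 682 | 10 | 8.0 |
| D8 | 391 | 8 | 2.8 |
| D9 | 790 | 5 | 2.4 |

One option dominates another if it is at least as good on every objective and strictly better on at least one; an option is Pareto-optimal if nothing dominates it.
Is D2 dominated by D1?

D1 vs D2: D1 is worse on yield strength (349 vs 783), so it does not dominate D2.

No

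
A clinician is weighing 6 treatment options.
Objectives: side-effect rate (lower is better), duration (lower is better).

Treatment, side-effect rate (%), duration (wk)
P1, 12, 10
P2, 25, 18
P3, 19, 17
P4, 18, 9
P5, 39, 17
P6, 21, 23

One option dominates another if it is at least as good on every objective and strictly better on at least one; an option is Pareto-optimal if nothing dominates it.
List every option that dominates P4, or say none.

none

P1: worse on duration (10 vs 9).
P2: worse on side-effect rate (25 vs 18).
P3: worse on side-effect rate (19 vs 18).
P5: worse on side-effect rate (39 vs 18).
P6: worse on side-effect rate (21 vs 18).
No option dominates P4.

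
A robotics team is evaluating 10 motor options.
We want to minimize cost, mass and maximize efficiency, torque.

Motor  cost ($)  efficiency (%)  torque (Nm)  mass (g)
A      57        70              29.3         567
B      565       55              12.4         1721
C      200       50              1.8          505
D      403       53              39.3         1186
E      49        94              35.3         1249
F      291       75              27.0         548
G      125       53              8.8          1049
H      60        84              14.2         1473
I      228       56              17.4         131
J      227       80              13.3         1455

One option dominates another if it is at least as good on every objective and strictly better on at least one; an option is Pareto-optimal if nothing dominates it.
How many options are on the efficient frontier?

6

A: not dominated.
B: dominated by A (cost 57≤565, efficiency 70≥55, torque 29.3≥12.4, mass 567≤1721).
C: not dominated.
D: not dominated (best torque).
E: not dominated (best cost).
F: not dominated.
G: dominated by A (cost 57≤125, efficiency 70≥53, torque 29.3≥8.8, mass 567≤1049).
H: dominated by E (cost 49≤60, efficiency 94≥84, torque 35.3≥14.2, mass 1249≤1473).
I: not dominated (best mass).
J: dominated by E (cost 49≤227, efficiency 94≥80, torque 35.3≥13.3, mass 1249≤1455).
Pareto-optimal: A, C, D, E, F, I → 6.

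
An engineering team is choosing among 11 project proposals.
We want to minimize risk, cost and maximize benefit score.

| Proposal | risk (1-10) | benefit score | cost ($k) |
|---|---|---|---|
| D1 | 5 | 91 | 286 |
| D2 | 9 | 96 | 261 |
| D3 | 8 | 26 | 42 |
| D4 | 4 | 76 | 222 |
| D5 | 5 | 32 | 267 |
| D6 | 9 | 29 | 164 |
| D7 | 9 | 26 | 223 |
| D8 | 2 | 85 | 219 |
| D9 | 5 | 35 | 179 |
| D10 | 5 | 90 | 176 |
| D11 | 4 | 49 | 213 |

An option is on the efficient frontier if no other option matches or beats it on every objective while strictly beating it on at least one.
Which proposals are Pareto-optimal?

D1: not dominated.
D2: not dominated (best benefit score).
D3: not dominated (best cost).
D4: dominated by D8 (risk 2≤4, benefit score 85≥76, cost 219≤222).
D5: dominated by D4 (risk 4≤5, benefit score 76≥32, cost 222≤267).
D6: not dominated.
D7: dominated by D3 (risk 8≤9, benefit score 26≥26, cost 42≤223).
D8: not dominated (best risk).
D9: dominated by D10 (risk 5≤5, benefit score 90≥35, cost 176≤179).
D10: not dominated.
D11: not dominated.

D1, D2, D3, D6, D8, D10, D11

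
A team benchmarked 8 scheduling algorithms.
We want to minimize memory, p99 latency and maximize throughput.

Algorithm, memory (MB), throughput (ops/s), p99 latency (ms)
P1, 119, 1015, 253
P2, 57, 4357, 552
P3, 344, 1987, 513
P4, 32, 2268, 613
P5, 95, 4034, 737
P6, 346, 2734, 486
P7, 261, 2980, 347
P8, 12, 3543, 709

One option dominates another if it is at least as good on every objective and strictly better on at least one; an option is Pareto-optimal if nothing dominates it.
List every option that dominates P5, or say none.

P2: memory 57≤95, throughput 4357≥4034, p99 latency 552≤737 — dominates P5.
Others (P1, P3, P4, P6, P7, P8) are each worse than P5 on at least one objective.

P2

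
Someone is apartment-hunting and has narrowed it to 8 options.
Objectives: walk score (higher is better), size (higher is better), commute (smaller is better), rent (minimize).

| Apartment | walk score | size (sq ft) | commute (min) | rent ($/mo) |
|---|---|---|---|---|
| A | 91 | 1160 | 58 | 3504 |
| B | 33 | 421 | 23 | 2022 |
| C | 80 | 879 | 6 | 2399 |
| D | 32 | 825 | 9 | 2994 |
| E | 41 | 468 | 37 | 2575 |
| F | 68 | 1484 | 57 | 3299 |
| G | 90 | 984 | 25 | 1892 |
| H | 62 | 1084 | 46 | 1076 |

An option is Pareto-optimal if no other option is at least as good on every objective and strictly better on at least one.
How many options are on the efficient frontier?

6

A: not dominated (best walk score).
B: not dominated.
C: not dominated (best commute).
D: dominated by C (walk score 80≥32, size 879≥825, commute 6≤9, rent 2399≤2994).
E: dominated by C (walk score 80≥41, size 879≥468, commute 6≤37, rent 2399≤2575).
F: not dominated (best size).
G: not dominated.
H: not dominated (best rent).
Pareto-optimal: A, B, C, F, G, H → 6.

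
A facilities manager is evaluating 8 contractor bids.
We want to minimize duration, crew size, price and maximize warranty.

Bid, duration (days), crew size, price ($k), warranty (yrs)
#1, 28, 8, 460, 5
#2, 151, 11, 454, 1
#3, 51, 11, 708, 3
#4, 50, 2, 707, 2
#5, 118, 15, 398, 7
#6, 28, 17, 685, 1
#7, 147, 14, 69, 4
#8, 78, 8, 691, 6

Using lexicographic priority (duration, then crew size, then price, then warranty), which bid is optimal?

#1

First minimize duration: best is 28, kept {#1, #6}.
Then minimize crew size: best is 8, kept {#1}.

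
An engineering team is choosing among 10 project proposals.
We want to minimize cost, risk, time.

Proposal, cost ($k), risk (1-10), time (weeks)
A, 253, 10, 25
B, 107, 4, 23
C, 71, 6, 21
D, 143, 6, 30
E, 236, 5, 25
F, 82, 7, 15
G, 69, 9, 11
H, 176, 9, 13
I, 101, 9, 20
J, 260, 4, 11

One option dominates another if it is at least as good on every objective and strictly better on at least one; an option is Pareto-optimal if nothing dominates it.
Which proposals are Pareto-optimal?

B, C, F, G, J

A: dominated by B (cost 107≤253, risk 4≤10, time 23≤25).
B: not dominated.
C: not dominated.
D: dominated by B (cost 107≤143, risk 4≤6, time 23≤30).
E: dominated by B (cost 107≤236, risk 4≤5, time 23≤25).
F: not dominated.
G: not dominated (best cost).
H: dominated by G (cost 69≤176, risk 9≤9, time 11≤13).
I: dominated by F (cost 82≤101, risk 7≤9, time 15≤20).
J: not dominated.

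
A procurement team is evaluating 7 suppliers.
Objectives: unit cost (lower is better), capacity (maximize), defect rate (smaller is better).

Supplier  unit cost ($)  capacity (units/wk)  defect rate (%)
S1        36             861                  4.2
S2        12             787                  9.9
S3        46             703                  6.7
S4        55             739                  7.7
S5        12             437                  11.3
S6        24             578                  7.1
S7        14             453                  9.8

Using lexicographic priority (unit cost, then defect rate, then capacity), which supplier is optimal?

First minimize unit cost: best is 12, kept {S2, S5}.
Then minimize defect rate: best is 9.9, kept {S2}.

S2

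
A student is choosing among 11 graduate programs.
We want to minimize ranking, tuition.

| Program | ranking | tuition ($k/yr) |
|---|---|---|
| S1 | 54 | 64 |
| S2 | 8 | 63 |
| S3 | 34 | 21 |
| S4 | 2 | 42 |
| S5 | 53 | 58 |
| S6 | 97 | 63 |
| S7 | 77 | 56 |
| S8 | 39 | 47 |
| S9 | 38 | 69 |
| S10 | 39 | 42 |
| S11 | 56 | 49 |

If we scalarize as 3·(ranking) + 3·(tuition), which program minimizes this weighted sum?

S4

S1: 3·54 + 3·64 = 354
S2: 3·8 + 3·63 = 213
S3: 3·34 + 3·21 = 165
S4: 3·2 + 3·42 = 132
S5: 3·53 + 3·58 = 333
S6: 3·97 + 3·63 = 480
S7: 3·77 + 3·56 = 399
S8: 3·39 + 3·47 = 258
S9: 3·38 + 3·69 = 321
S10: 3·39 + 3·42 = 243
S11: 3·56 + 3·49 = 315
Lowest: S4 at 132.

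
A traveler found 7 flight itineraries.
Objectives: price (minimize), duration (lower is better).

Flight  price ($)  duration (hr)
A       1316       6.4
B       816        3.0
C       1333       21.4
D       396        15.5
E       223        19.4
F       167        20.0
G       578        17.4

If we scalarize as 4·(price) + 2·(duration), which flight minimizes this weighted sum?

A: 4·1316 + 2·6.4 = 5276.8
B: 4·816 + 2·3.0 = 3270.0
C: 4·1333 + 2·21.4 = 5374.8
D: 4·396 + 2·15.5 = 1615.0
E: 4·223 + 2·19.4 = 930.8
F: 4·167 + 2·20.0 = 708.0
G: 4·578 + 2·17.4 = 2346.8
Lowest: F at 708.0.

F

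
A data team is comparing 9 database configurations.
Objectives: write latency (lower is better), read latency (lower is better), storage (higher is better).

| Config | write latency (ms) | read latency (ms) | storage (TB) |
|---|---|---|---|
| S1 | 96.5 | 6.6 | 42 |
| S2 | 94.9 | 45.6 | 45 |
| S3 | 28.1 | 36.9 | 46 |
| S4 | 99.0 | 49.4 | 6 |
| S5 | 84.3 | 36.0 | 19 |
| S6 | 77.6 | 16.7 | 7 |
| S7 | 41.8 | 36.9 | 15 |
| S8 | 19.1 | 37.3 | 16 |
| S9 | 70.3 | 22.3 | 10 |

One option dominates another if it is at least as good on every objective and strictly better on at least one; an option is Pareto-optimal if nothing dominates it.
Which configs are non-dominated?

S1: not dominated (best read latency).
S2: dominated by S3 (write latency 28.1≤94.9, read latency 36.9≤45.6, storage 46≥45).
S3: not dominated (best storage).
S4: dominated by S1 (write latency 96.5≤99.0, read latency 6.6≤49.4, storage 42≥6).
S5: not dominated.
S6: not dominated.
S7: dominated by S3 (write latency 28.1≤41.8, read latency 36.9≤36.9, storage 46≥15).
S8: not dominated (best write latency).
S9: not dominated.

S1, S3, S5, S6, S8, S9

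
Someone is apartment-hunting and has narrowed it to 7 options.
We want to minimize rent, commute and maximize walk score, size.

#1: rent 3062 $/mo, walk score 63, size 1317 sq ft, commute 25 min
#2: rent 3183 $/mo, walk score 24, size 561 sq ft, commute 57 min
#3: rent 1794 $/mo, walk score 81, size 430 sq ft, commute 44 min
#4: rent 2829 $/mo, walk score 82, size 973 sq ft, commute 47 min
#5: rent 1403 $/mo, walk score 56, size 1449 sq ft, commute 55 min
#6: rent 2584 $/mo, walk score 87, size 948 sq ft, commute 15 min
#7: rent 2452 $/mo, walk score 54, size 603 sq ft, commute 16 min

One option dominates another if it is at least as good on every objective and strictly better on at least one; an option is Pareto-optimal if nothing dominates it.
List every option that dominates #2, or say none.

#1: rent 3062≤3183, walk score 63≥24, size 1317≥561, commute 25≤57 — dominates #2.
#4: rent 2829≤3183, walk score 82≥24, size 973≥561, commute 47≤57 — dominates #2.
#5: rent 1403≤3183, walk score 56≥24, size 1449≥561, commute 55≤57 — dominates #2.
#6: rent 2584≤3183, walk score 87≥24, size 948≥561, commute 15≤57 — dominates #2.
#7: rent 2452≤3183, walk score 54≥24, size 603≥561, commute 16≤57 — dominates #2.
Others (#3) are each worse than #2 on at least one objective.

#1, #4, #5, #6, #7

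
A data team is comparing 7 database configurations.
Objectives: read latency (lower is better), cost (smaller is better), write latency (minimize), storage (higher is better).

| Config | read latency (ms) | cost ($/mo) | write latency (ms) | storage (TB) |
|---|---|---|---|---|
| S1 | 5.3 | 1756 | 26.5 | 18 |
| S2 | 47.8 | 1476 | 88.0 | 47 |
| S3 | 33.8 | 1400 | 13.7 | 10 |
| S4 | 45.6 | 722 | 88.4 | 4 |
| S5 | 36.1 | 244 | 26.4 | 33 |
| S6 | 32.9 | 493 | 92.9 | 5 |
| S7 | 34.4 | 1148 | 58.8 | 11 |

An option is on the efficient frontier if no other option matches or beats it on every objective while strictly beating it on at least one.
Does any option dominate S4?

S5 vs S4: read latency 36.1≤45.6, cost 244≤722, write latency 26.4≤88.4, storage 33≥4 — S5 is at least as good on every objective and strictly better on at least one, so S5 dominates S4.

Yes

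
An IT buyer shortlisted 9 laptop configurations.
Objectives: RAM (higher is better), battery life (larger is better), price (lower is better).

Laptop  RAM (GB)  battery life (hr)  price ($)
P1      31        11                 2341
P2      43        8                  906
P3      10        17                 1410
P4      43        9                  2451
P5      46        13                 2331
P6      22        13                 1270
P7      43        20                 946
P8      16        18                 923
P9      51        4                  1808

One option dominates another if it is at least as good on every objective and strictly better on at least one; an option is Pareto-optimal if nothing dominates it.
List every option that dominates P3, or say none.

P7: RAM 43≥10, battery life 20≥17, price 946≤1410 — dominates P3.
P8: RAM 16≥10, battery life 18≥17, price 923≤1410 — dominates P3.
Others (P1, P2, P4, P5, P6, P9) are each worse than P3 on at least one objective.

P7, P8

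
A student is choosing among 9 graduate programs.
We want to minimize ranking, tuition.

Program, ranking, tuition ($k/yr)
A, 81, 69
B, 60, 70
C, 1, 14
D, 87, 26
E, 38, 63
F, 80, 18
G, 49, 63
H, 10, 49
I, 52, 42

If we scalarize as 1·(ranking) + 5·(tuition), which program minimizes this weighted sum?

C

A: 1·81 + 5·69 = 426
B: 1·60 + 5·70 = 410
C: 1·1 + 5·14 = 71
D: 1·87 + 5·26 = 217
E: 1·38 + 5·63 = 353
F: 1·80 + 5·18 = 170
G: 1·49 + 5·63 = 364
H: 1·10 + 5·49 = 255
I: 1·52 + 5·42 = 262
Lowest: C at 71.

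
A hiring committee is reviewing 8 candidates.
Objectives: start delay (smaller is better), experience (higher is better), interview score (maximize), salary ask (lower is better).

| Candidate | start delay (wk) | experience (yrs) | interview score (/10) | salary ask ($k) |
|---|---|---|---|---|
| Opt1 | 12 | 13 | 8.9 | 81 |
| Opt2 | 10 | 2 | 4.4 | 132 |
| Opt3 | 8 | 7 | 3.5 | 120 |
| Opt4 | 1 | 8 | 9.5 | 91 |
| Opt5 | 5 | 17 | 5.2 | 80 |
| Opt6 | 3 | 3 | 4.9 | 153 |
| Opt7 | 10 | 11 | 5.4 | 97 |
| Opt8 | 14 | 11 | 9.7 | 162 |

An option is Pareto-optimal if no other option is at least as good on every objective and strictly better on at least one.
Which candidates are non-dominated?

Opt1: not dominated.
Opt2: dominated by Opt4 (start delay 1≤10, experience 8≥2, interview score 9.5≥4.4, salary ask 91≤132).
Opt3: dominated by Opt4 (start delay 1≤8, experience 8≥7, interview score 9.5≥3.5, salary ask 91≤120).
Opt4: not dominated (best start delay).
Opt5: not dominated (best experience).
Opt6: dominated by Opt4 (start delay 1≤3, experience 8≥3, interview score 9.5≥4.9, salary ask 91≤153).
Opt7: not dominated.
Opt8: not dominated (best interview score).

Opt1, Opt4, Opt5, Opt7, Opt8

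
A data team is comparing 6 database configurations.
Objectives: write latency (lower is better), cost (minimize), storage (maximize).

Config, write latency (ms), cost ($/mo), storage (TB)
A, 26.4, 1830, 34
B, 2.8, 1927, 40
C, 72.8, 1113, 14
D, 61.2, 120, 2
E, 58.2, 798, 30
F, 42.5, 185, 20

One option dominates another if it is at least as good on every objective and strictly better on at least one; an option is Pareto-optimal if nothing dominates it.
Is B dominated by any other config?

A: worse on write latency (26.4 vs 2.8).
C: worse on write latency (72.8 vs 2.8).
D: worse on write latency (61.2 vs 2.8).
E: worse on write latency (58.2 vs 2.8).
F: worse on write latency (42.5 vs 2.8).
No option is at least as good as B on every objective and strictly better on one.

No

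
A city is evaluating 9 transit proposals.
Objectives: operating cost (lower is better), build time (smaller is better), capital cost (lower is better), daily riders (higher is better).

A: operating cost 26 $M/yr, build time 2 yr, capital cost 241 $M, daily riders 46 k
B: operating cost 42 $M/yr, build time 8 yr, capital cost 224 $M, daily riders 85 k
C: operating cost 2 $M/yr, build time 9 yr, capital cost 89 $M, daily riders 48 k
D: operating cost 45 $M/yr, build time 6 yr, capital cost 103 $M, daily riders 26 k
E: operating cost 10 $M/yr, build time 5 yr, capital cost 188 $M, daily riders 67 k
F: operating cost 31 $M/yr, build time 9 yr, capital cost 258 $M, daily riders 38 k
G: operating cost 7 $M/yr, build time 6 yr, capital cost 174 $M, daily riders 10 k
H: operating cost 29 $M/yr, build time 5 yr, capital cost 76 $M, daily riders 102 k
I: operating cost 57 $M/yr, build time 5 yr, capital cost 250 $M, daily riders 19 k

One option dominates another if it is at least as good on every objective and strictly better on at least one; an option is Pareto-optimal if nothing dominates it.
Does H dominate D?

H vs D: operating cost 29≤45, build time 5≤6, capital cost 76≤103, daily riders 102≥26 — H is at least as good on every objective with at least one strict improvement.

Yes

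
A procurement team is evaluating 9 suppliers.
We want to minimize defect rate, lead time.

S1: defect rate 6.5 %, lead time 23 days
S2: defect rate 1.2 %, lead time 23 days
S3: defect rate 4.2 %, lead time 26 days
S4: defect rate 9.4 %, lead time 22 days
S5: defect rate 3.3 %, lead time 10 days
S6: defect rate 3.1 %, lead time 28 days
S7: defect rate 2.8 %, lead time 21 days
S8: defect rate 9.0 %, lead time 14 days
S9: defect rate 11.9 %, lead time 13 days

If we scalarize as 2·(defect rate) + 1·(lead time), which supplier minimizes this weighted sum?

S1: 2·6.5 + 1·23 = 36.0
S2: 2·1.2 + 1·23 = 25.4
S3: 2·4.2 + 1·26 = 34.4
S4: 2·9.4 + 1·22 = 40.8
S5: 2·3.3 + 1·10 = 16.6
S6: 2·3.1 + 1·28 = 34.2
S7: 2·2.8 + 1·21 = 26.6
S8: 2·9.0 + 1·14 = 32.0
S9: 2·11.9 + 1·13 = 36.8
Lowest: S5 at 16.6.

S5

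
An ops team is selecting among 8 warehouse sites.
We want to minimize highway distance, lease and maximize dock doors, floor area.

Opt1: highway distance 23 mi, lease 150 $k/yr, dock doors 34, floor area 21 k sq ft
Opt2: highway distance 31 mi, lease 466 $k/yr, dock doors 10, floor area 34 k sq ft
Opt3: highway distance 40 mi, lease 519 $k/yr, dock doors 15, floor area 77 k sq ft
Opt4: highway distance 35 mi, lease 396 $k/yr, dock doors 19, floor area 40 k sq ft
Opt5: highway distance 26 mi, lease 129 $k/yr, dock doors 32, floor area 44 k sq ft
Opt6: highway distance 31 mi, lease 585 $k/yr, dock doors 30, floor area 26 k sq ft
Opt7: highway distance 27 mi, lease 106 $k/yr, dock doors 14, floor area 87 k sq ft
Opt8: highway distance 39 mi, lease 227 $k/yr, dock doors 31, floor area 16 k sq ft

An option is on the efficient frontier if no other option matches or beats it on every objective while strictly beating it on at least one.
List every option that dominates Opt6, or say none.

Opt5: highway distance 26≤31, lease 129≤585, dock doors 32≥30, floor area 44≥26 — dominates Opt6.
Others (Opt1, Opt2, Opt3, Opt4, Opt7, Opt8) are each worse than Opt6 on at least one objective.

Opt5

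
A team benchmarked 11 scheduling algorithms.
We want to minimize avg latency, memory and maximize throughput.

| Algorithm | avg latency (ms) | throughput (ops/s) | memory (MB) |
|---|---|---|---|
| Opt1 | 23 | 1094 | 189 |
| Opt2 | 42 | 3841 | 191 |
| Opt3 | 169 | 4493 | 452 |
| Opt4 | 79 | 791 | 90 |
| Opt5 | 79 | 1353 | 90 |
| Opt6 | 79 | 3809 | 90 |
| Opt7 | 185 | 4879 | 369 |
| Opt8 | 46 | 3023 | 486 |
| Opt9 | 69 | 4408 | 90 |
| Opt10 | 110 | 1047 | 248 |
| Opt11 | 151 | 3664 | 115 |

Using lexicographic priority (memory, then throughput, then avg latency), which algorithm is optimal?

Opt9

First minimize memory: best is 90, kept {Opt4, Opt5, Opt6, Opt9}.
Then maximize throughput: best is 4408, kept {Opt9}.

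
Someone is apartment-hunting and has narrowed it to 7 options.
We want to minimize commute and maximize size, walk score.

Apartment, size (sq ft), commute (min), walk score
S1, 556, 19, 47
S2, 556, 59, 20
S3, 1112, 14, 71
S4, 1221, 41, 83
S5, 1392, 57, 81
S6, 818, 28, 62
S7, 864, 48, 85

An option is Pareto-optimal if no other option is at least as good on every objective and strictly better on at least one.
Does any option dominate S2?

Yes

S1 vs S2: size 556≥556, commute 19≤59, walk score 47≥20 — S1 is at least as good on every objective and strictly better on at least one, so S1 dominates S2.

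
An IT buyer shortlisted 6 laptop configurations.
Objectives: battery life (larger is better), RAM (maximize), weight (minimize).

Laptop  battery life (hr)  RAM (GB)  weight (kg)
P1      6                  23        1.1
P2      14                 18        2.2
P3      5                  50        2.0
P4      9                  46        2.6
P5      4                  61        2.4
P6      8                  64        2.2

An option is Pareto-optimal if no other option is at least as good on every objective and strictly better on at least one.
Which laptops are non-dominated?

P1: not dominated (best weight).
P2: not dominated (best battery life).
P3: not dominated.
P4: not dominated.
P5: dominated by P6 (battery life 8≥4, RAM 64≥61, weight 2.2≤2.4).
P6: not dominated (best RAM).

P1, P2, P3, P4, P6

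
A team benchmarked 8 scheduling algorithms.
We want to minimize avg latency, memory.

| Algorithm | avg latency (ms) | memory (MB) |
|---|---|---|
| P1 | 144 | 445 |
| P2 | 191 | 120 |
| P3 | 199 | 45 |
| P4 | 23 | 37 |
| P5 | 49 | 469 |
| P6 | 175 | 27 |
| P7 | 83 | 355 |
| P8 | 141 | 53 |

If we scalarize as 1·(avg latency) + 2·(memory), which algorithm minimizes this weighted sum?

P1: 1·144 + 2·445 = 1034
P2: 1·191 + 2·120 = 431
P3: 1·199 + 2·45 = 289
P4: 1·23 + 2·37 = 97
P5: 1·49 + 2·469 = 987
P6: 1·175 + 2·27 = 229
P7: 1·83 + 2·355 = 793
P8: 1·141 + 2·53 = 247
Lowest: P4 at 97.

P4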